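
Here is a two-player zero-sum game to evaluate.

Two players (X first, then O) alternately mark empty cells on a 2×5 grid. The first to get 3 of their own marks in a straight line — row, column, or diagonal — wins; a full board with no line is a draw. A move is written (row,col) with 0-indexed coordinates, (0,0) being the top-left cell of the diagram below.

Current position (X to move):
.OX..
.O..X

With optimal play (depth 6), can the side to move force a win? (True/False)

[.OX../.O..X] X move#1: (0,0):-1/XOX../.O..X, (0,3):+0/.OXX./.O..X*, (0,4):+0/.OX.X/.O..X, (1,0):+0/.OX../XO..X, (1,2):+0/.OX../.OX.X, (1,3):+0/.OX../.O.XX
[.OXX./.O..X] O move#2: (0,0):-1/OOXX./.O..X, (0,4):+0/.OXXO/.O..X*, (1,0):-1/.OXX./OO..X, (1,2):-1/.OXX./.OO.X, (1,3):-1/.OXX./.O.OX
[.OXXO/.O..X] X move#3: (0,0):-1/XOXXO/.O..X, (1,0):+0/.OXXO/XO..X*, (1,2):+0/.OXXO/.OX.X, (1,3):+0/.OXXO/.O.XX
[.OXXO/XO..X] O move#4: (0,0):+0/OOXXO/XO..X*, (1,2):+0/.OXXO/XOO.X, (1,3):+0/.OXXO/XO.OX
[OOXXO/XO..X] X move#5: (1,2):+0/OOXXO/XOX.X*, (1,3):+0/OOXXO/XO.XX
[OOXXO/XOX.X] O move#6: (1,3):+0/OOXXO/XOXOX*
[OOXXO/XOXOX] end (terminal +0, X#7); searched .OX../.O..X to 6

X winning at [.OX../.O..X]: False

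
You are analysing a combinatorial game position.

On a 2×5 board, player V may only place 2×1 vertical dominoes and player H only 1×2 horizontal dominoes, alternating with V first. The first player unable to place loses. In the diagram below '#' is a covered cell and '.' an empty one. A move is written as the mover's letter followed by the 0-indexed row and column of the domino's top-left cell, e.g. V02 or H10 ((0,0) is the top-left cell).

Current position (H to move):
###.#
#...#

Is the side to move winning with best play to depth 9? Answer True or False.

p1 H@[###.#/#...#]: H11[###.#/###.#]-1 H12[###.#/#.###]+1*
p2 V@[###.#/#.###] terminal -1; root [###.#/#...#] d9

H winning at [###.#/#...#]: True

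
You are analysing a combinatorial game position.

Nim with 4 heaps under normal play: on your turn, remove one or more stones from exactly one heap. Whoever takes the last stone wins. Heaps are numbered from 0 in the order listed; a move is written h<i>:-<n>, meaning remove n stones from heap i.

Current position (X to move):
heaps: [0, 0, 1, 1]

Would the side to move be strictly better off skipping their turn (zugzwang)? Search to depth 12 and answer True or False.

zugzwang((0,0,1,1), X) = True

[(0,0,1,1)] X move#1: h2:-1:-1/(0,0,0,1)*, h3:-1:-1/(0,0,1,0)
[(0,0,0,1)] O move#2: h3:-1:+1/(0,0,0,0)*
[(0,0,0,0)] end (terminal -1, X#3); searched (0,0,1,1) to 12
pass branch (O moves first from the same position):
  | [(0,0,1,1)] O move#1: h2:-1:-1/(0,0,0,1)*, h3:-1:-1/(0,0,1,0)
  | [(0,0,0,1)] X move#2: h3:-1:+1/(0,0,0,0)*
  | [(0,0,0,0)] end (terminal -1, O#3); searched (0,0,1,1) to 12
X moving scores -1; X passing scores +1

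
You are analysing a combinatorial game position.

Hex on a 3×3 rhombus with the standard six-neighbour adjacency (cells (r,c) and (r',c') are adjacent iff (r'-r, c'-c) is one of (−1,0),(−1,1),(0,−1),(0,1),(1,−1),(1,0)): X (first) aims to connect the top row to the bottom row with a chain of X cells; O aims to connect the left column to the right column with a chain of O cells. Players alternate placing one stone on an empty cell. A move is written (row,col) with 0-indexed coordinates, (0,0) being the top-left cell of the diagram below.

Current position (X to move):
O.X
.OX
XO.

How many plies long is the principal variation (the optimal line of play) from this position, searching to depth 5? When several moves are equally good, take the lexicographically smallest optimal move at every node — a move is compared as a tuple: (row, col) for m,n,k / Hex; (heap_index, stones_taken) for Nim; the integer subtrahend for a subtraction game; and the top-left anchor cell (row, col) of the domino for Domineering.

PV length from [O.X/.OX/XO.]: 3 plies

p1 X@[O.X/.OX/XO.]: (0,1)[OXX/.OX/XO.]+1* (1,0)[O.X/XOX/XO.]+1 (2,2)[O.X/.OX/XOX]+1
p2 O@[OXX/.OX/XO.]: (1,0)[OXX/OOX/XO.]-1* (2,2)[OXX/.OX/XOO]-1
p3 X@[OXX/OOX/XO.]: (2,2)[OXX/OOX/XOX]+1*
p4 O@[OXX/OOX/XOX] terminal -1; root [O.X/.OX/XO.] d5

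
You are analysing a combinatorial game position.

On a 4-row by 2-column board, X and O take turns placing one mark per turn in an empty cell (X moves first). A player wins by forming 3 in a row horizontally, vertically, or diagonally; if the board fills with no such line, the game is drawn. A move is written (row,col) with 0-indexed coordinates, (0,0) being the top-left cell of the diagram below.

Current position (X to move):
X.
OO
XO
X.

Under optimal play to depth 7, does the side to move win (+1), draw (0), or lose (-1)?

ply 1, X at X./OO/XO/X. | (0,1)=-1→XX/OO/XO/X.*; (3,1)=-1→X./OO/XO/XX
ply 2, O at XX/OO/XO/X. | (3,1)=+1→XX/OO/XO/XO*
ply 3: XX/OO/XO/XO is terminal -1 (X); from X./OO/XO/X. depth 7

value(X./OO/XO/X., X) = -1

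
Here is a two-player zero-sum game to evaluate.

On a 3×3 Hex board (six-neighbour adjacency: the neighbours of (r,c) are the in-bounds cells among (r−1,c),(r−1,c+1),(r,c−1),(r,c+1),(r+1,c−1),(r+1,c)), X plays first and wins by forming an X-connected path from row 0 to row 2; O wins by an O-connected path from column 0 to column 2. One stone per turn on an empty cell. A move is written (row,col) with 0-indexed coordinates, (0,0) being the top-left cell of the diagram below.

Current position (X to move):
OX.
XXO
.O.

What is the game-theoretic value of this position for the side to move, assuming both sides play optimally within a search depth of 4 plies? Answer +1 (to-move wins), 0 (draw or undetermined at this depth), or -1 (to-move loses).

[OX./XXO/.O.] X move#1: (0,2):-1/OXX/XXO/.O., (2,0):+1/OX./XXO/XO.*, (2,2):-1/OX./XXO/.OX
[OX./XXO/XO.] end (terminal -1, O#2); searched OX./XXO/.O. to 4

value(OX./XXO/.O., X) = +1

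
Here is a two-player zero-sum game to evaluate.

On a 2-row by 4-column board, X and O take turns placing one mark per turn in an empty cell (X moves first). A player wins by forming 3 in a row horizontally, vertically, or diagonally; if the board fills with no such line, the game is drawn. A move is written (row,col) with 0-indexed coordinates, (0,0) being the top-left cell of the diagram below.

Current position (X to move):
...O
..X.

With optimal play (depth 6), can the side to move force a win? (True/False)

ply 1, X at ...O/..X. | (0,0)=+0→X..O/..X.; (0,1)=+0→.X.O/..X.; (0,2)=+0→..XO/..X.; (1,0)=+0→...O/X.X.; (1,1)=+1→...O/.XX.*; (1,3)=+0→...O/..XX
ply 2, O at ...O/.XX. | (0,0)=-1→O..O/.XX.*; (0,1)=-1→.O.O/.XX.; (0,2)=-1→..OO/.XX.; (1,0)=-1→...O/OXX.; (1,3)=-1→...O/.XXO
ply 3, X at O..O/.XX. | (0,1)=+1→OX.O/.XX.*; (0,2)=+1→O.XO/.XX.; (1,0)=+1→O..O/XXX.; (1,3)=+1→O..O/.XXX
ply 4, O at OX.O/.XX. | (0,2)=-1→OXOO/.XX.*; (1,0)=-1→OX.O/OXX.; (1,3)=-1→OX.O/.XXO
ply 5, X at OXOO/.XX. | (1,0)=+1→OXOO/XXX.*; (1,3)=+1→OXOO/.XXX
ply 6: OXOO/XXX. is terminal -1 (O); from ...O/..X. depth 6

X winning at [...O/..X.]: True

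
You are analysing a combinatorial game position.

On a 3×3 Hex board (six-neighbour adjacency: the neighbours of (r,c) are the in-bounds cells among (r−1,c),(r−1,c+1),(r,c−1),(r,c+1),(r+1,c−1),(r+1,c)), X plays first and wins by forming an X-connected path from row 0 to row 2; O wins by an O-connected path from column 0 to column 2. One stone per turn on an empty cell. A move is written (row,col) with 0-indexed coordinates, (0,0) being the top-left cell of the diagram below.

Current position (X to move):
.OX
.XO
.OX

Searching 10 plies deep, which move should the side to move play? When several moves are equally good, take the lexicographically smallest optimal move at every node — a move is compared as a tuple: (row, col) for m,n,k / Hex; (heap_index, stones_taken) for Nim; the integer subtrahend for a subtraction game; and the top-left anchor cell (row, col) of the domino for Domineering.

ply 1, X at .OX/.XO/.OX | (0,0)=-1→XOX/.XO/.OX; (1,0)=-1→.OX/XXO/.OX; (2,0)=+1→.OX/.XO/XOX*
ply 2: .OX/.XO/XOX is terminal -1 (O); from .OX/.XO/.OX depth 10

X's best at [.OX/.XO/.OX]: (2,0)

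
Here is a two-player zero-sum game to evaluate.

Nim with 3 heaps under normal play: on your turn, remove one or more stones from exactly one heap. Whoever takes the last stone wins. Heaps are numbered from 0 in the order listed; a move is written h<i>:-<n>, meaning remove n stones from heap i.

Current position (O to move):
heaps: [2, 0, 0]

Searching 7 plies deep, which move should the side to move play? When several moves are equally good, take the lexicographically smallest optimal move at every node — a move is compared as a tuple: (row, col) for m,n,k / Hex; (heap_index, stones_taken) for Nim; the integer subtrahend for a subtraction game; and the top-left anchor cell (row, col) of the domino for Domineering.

O's best at [(2,0,0)]: h0:-2

[(2,0,0)] O move#1: h0:-1:-1/(1,0,0), h0:-2:+1/(0,0,0)*
[(0,0,0)] end (terminal -1, X#2); searched (2,0,0) to 7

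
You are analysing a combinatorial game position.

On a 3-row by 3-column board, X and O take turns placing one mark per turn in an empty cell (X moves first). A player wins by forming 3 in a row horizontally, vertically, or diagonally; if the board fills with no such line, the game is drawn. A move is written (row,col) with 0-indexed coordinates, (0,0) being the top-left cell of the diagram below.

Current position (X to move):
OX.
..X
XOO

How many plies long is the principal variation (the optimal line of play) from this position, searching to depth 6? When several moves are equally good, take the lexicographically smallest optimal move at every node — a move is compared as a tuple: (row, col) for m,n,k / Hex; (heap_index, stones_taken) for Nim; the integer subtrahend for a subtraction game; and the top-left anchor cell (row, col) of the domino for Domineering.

[OX./..X/XOO] X move#1: (0,2):-1/OXX/..X/XOO, (1,0):-1/OX./X.X/XOO, (1,1):+1/OX./.XX/XOO*
[OX./.XX/XOO] O move#2: (0,2):-1/OXO/.XX/XOO*, (1,0):-1/OX./OXX/XOO
[OXO/.XX/XOO] X move#3: (1,0):+1/OXO/XXX/XOO*
[OXO/XXX/XOO] end (terminal -1, O#4); searched OX./..X/XOO to 6

PV length from [OX./..X/XOO]: 3 plies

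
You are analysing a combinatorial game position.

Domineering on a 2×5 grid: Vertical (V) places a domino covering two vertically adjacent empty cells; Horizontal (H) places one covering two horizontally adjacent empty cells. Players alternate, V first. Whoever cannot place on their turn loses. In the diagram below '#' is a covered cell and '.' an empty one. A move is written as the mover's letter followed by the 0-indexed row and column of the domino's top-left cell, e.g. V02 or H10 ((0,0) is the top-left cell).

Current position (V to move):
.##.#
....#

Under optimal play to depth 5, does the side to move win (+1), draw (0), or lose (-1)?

[.##.#/....#] V move#1: V00:-1/###.#/#...#*, V03:-1/.####/...##
[###.#/#...#] H move#2: H11:-1/###.#/###.#, H12:+1/###.#/#.###*
[###.#/#.###] end (terminal -1, V#3); searched .##.#/....# to 5

value(.##.#/....#, V) = -1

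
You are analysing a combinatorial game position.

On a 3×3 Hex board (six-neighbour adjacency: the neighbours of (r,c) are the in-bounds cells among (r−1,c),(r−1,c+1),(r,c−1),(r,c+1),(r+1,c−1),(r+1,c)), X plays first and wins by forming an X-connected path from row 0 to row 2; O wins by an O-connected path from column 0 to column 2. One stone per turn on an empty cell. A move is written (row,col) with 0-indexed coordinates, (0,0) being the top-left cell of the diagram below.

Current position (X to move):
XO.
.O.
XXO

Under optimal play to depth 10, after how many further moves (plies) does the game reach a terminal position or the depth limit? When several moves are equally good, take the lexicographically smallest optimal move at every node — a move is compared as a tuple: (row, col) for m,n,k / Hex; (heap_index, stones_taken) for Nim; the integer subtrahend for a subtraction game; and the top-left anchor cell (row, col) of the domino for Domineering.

ply 1, X at XO./.O./XXO | (0,2)=+1→XOX/.O./XXO*; (1,0)=+1→XO./XO./XXO; (1,2)=+1→XO./.OX/XXO
ply 2, O at XOX/.O./XXO | (1,0)=-1→XOX/OO./XXO*; (1,2)=-1→XOX/.OO/XXO
ply 3, X at XOX/OO./XXO | (1,2)=+1→XOX/OOX/XXO*
ply 4: XOX/OOX/XXO is terminal -1 (O); from XO./.O./XXO depth 10

PV length from [XO./.O./XXO]: 3 plies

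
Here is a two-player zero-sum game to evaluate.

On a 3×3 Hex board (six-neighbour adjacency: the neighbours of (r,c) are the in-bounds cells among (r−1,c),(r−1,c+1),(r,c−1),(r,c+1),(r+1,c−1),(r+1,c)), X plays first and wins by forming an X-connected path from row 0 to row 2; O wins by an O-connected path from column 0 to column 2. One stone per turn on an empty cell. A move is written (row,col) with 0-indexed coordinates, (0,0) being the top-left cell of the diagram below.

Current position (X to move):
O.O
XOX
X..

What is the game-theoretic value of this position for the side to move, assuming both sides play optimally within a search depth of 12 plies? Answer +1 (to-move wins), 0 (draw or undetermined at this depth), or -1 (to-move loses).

ply 1, X at O.O/XOX/X.. | (0,1)=+1→OXO/XOX/X..*; (2,1)=-1→O.O/XOX/XX.; (2,2)=-1→O.O/XOX/X.X
ply 2: OXO/XOX/X.. is terminal -1 (O); from O.O/XOX/X.. depth 12

value(O.O/XOX/X.., X) = +1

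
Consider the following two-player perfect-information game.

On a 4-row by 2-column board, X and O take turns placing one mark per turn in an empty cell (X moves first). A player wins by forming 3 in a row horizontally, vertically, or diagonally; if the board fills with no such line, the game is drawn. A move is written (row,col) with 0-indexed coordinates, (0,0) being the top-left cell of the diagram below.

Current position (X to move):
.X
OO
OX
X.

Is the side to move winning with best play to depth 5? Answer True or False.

X winning at [.X/OO/OX/X.]: False

[.X/OO/OX/X.] X move#1: (0,0):+0/XX/OO/OX/X.*, (3,1):-1/.X/OO/OX/XX
[XX/OO/OX/X.] O move#2: (3,1):+0/XX/OO/OX/XO*
[XX/OO/OX/XO] end (terminal +0, X#3); searched .X/OO/OX/X. to 5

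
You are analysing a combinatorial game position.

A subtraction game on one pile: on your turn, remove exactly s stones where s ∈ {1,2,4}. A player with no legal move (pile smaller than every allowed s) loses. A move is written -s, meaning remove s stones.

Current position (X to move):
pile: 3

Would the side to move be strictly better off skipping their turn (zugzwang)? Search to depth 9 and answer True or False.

zugzwang(3, X) = True

p1 X@[3]: -1[2]-1* -2[1]-1
p2 O@[2]: -1[1]-1 -2[0]+1*
p3 X@[0] terminal -1; root [3] d9
suppose X passes — search the same position with O to move:
pass> p1 O@[3]: -1[2]-1* -2[1]-1
pass> p2 X@[2]: -1[1]-1 -2[0]+1*
pass> p3 O@[0] terminal -1; root [3] d9
for X: play -1, pass +1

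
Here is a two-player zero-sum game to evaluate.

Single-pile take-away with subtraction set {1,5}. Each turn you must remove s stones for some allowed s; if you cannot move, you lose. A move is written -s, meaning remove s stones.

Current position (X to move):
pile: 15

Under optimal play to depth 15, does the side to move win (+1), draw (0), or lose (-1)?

value(15, X) = +1

ply 1, X at 15 | -1=+1→14*; -5=+1→10
ply 2, O at 14 | -1=-1→13*; -5=-1→9
ply 3, X at 13 | -1=+1→12*; -5=+1→8
ply 4, O at 12 | -1=-1→11*; -5=-1→7
ply 5, X at 11 | -1=+1→10*; -5=+1→6
ply 6, O at 10 | -1=-1→9*; -5=-1→5
ply 7, X at 9 | -1=+1→8*; -5=+1→4
ply 8, O at 8 | -1=-1→7*; -5=-1→3
ply 9, X at 7 | -1=+1→6*; -5=+1→2
ply 10, O at 6 | -1=-1→5*; -5=-1→1
ply 11, X at 5 | -1=+1→4*; -5=+1→0
ply 12, O at 4 | -1=-1→3*
ply 13, X at 3 | -1=+1→2*
ply 14, O at 2 | -1=-1→1*
ply 15, X at 1 | -1=+1→0*
ply 16: 0 is terminal -1 (O); from 15 depth 15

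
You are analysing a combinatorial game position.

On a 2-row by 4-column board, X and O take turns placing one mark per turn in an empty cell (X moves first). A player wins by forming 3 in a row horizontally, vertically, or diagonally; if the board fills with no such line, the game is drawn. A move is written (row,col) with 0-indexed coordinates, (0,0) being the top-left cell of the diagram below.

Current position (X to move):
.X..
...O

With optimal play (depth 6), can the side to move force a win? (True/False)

[.X../...O] X move#1: (0,0):+0/XX../...O, (0,2):+1/.XX./...O*, (0,3):+0/.X.X/...O, (1,0):+0/.X../X..O, (1,1):+0/.X../.X.O, (1,2):+0/.X../..XO
[.XX./...O] O move#2: (0,0):-1/OXX./...O*, (0,3):-1/.XXO/...O, (1,0):-1/.XX./O..O, (1,1):-1/.XX./.O.O, (1,2):-1/.XX./..OO
[OXX./...O] X move#3: (0,3):+1/OXXX/...O*, (1,0):+0/OXX./X..O, (1,1):+0/OXX./.X.O, (1,2):+0/OXX./..XO
[OXXX/...O] end (terminal -1, O#4); searched .X../...O to 6

X winning at [.X../...O]: True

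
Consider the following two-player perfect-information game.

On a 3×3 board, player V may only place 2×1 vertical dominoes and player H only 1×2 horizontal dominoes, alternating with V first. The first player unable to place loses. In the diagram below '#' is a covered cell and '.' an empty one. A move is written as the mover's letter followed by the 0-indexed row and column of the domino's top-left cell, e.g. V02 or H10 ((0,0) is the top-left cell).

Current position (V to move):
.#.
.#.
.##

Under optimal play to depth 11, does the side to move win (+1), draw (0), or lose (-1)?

value(.#./.#./.##, V) = +1

ply 1, V at .#./.#./.## | V00=+1→##./##./.##*; V02=+1→.##/.##/.##; V10=+1→.#./##./###
ply 2: ##./##./.## is terminal -1 (H); from .#./.#./.## depth 11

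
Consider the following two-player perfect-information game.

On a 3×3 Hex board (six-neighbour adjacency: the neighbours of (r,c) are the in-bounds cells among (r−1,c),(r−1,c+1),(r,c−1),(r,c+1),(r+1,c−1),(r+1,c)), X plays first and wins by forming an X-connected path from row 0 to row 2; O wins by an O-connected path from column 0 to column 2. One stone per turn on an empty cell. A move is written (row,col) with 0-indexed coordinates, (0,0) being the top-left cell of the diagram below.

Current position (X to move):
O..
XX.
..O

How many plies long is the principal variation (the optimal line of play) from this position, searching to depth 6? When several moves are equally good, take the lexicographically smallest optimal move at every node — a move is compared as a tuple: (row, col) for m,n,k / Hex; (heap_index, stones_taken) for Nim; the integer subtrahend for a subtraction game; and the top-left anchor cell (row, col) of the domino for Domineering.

p1 X@[O../XX./..O]: (0,1)[OX./XX./..O]+1* (0,2)[O.X/XX./..O]+1 (1,2)[O../XXX/..O]+1 (2,0)[O../XX./X.O]+1 (2,1)[O../XX./.XO]+1
p2 O@[OX./XX./..O]: (0,2)[OXO/XX./..O]-1* (1,2)[OX./XXO/..O]-1 (2,0)[OX./XX./O.O]-1 (2,1)[OX./XX./.OO]-1
p3 X@[OXO/XX./..O]: (1,2)[OXO/XXX/..O]+1* (2,0)[OXO/XX./X.O]+1 (2,1)[OXO/XX./.XO]+1
p4 O@[OXO/XXX/..O]: (2,0)[OXO/XXX/O.O]-1* (2,1)[OXO/XXX/.OO]-1
p5 X@[OXO/XXX/O.O]: (2,1)[OXO/XXX/OXO]+1*
p6 O@[OXO/XXX/OXO] terminal -1; root [O../XX./..O] d6

PV length from [O../XX./..O]: 5 plies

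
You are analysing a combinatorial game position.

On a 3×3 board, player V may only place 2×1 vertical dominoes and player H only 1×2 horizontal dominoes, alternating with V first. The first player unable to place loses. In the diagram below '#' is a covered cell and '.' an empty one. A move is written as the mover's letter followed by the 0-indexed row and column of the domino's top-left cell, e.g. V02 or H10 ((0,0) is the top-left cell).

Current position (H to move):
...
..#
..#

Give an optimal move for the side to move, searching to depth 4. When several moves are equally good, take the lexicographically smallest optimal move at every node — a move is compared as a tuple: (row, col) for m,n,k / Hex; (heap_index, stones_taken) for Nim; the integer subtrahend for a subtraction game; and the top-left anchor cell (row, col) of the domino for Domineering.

H's best at [.../..#/..#]: H10

p1 H@[.../..#/..#]: H00[##./..#/..#]-1 H01[.##/..#/..#]-1 H10[.../###/..#]+1* H20[.../..#/###]-1
p2 V@[.../###/..#] terminal -1; root [.../..#/..#] d4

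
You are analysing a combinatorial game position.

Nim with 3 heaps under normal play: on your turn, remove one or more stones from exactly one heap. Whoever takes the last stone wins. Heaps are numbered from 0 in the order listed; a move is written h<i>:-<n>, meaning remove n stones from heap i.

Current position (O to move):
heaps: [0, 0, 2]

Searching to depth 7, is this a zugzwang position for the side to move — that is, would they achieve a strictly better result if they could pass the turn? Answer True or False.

[(0,0,2)] O move#1: h2:-1:-1/(0,0,1), h2:-2:+1/(0,0,0)*
[(0,0,0)] end (terminal -1, X#2); searched (0,0,2) to 7
if O skipped the turn, X would face:
~ [(0,0,2)] X move#1: h2:-1:-1/(0,0,1), h2:-2:+1/(0,0,0)*
~ [(0,0,0)] end (terminal -1, O#2); searched (0,0,2) to 7
compare (O): move=+1 vs pass=-1

zugzwang((0,0,2), O) = False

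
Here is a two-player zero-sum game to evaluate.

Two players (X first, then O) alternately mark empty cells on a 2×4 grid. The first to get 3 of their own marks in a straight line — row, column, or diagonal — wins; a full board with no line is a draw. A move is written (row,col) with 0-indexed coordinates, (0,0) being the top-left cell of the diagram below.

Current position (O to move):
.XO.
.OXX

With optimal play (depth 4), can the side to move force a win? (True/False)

p1 O@[.XO./.OXX]: (0,0)[OXO./.OXX]+0* (0,3)[.XOO/.OXX]+0 (1,0)[.XO./OOXX]+0
p2 X@[OXO./.OXX]: (0,3)[OXOX/.OXX]+0* (1,0)[OXO./XOXX]+0
p3 O@[OXOX/.OXX]: (1,0)[OXOX/OOXX]+0*
p4 X@[OXOX/OOXX] terminal +0; root [.XO./.OXX] d4

O winning at [.XO./.OXX]: False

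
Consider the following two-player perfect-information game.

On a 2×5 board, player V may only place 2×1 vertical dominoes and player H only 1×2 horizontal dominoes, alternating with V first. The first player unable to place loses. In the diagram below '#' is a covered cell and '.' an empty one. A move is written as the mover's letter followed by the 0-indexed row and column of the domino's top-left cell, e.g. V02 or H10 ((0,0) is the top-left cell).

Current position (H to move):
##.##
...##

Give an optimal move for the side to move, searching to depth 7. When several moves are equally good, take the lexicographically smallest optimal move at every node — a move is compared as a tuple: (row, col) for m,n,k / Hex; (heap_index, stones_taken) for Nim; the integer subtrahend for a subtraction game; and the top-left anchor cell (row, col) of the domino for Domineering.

p1 H@[##.##/...##]: H10[##.##/##.##]-1 H11[##.##/.####]+1*
p2 V@[##.##/.####] terminal -1; root [##.##/...##] d7

H's best at [##.##/...##]: H11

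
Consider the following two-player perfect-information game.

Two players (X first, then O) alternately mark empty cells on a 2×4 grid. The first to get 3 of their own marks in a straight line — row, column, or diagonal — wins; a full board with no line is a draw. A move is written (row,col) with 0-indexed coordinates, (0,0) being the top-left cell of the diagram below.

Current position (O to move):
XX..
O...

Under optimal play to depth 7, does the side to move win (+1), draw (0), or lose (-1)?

p1 O@[XX../O...]: (0,2)[XXO./O...]+0* (0,3)[XX.O/O...]-1 (1,1)[XX../OO..]-1 (1,2)[XX../O.O.]-1 (1,3)[XX../O..O]-1
p2 X@[XXO./O...]: (0,3)[XXOX/O...]+0* (1,1)[XXO./OX..]+0 (1,2)[XXO./O.X.]+0 (1,3)[XXO./O..X]+0
p3 O@[XXOX/O...]: (1,1)[XXOX/OO..]+0* (1,2)[XXOX/O.O.]+0 (1,3)[XXOX/O..O]+0
p4 X@[XXOX/OO..]: (1,2)[XXOX/OOX.]+0* (1,3)[XXOX/OO.X]-1
p5 O@[XXOX/OOX.]: (1,3)[XXOX/OOXO]+0*
p6 X@[XXOX/OOXO] terminal +0; root [XX../O...] d7

value(XX../O..., O) = 0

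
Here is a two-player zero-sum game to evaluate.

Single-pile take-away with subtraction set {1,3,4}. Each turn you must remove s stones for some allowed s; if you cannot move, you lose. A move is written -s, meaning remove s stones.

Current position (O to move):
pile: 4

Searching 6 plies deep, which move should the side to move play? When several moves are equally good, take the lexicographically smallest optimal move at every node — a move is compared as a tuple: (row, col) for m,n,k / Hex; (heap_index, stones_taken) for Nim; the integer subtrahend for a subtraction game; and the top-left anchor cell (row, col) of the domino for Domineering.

O's best at [4]: -4

ply 1, O at 4 | -1=-1→3; -3=-1→1; -4=+1→0*
ply 2: 0 is terminal -1 (X); from 4 depth 6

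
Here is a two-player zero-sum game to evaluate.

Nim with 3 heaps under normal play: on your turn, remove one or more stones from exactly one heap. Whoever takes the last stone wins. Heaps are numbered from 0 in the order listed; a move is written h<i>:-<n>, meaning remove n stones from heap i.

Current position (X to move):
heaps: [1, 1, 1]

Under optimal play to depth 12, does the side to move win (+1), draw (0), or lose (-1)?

[(1,1,1)] X move#1: h0:-1:+1/(0,1,1)*, h1:-1:+1/(1,0,1), h2:-1:+1/(1,1,0)
[(0,1,1)] O move#2: h1:-1:-1/(0,0,1)*, h2:-1:-1/(0,1,0)
[(0,0,1)] X move#3: h2:-1:+1/(0,0,0)*
[(0,0,0)] end (terminal -1, O#4); searched (1,1,1) to 12

value((1,1,1), X) = +1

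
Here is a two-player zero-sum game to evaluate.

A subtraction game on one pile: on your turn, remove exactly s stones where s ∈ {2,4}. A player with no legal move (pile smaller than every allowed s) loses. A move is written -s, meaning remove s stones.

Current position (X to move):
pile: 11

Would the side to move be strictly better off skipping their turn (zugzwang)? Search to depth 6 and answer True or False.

[11] X move#1: -2:-1/9, -4:+1/7*
[7] O move#2: -2:-1/5*, -4:-1/3
[5] X move#3: -2:-1/3, -4:+1/1*
[1] end (terminal -1, O#4); searched 11 to 6
pass branch (O moves first from the same position):
  | [11] O move#1: -2:-1/9, -4:+1/7*
  | [7] X move#2: -2:-1/5*, -4:-1/3
  | [5] O move#3: -2:-1/3, -4:+1/1*
  | [1] end (terminal -1, X#4); searched 11 to 6
X moving scores +1; X passing scores -1

zugzwang(11, X) = False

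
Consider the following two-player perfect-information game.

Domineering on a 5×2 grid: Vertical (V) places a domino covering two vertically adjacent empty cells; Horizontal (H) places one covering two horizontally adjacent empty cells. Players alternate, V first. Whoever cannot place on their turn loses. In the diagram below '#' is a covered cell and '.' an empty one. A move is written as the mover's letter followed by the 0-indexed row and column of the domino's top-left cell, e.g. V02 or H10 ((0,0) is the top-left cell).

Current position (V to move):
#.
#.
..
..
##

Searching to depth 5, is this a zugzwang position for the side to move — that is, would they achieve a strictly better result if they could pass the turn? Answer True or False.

ply 1, V at #./#./../../## | V01=-1→##/##/../../##; V11=-1→#./##/.#/../##; V20=+1→#./#./#./#./##*; V21=+1→#./#./.#/.#/##
ply 2: #./#./#./#./## is terminal -1 (H); from #./#./../../## depth 5
if V skipped the turn, H would face:
~ ply 1, H at #./#./../../## | H20=+1→#./#./##/../##*; H30=-1→#./#./../##/##
~ ply 2, V at #./#./##/../## | V01=-1→##/##/##/../##*
~ ply 3, H at ##/##/##/../## | H30=+1→##/##/##/##/##*
~ ply 4: ##/##/##/##/## is terminal -1 (V); from #./#./../../## depth 5
compare (V): move=+1 vs pass=-1

zugzwang(#./#./../../##, V) = False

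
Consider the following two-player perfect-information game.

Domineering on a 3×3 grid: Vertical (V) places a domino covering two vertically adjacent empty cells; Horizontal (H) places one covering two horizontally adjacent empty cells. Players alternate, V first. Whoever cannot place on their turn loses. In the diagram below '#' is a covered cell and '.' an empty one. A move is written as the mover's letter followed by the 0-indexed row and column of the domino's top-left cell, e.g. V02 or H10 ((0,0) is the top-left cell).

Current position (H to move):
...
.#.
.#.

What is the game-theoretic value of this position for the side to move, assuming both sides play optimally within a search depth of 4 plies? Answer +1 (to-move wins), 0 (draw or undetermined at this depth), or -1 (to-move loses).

p1 H@[.../.#./.#.]: H00[##./.#./.#.]-1* H01[.##/.#./.#.]-1
p2 V@[##./.#./.#.]: V02[###/.##/.#.]+1* V10[##./##./##.]+1 V12[##./.##/.##]+1
p3 H@[###/.##/.#.] terminal -1; root [.../.#./.#.] d4

value(.../.#./.#., H) = -1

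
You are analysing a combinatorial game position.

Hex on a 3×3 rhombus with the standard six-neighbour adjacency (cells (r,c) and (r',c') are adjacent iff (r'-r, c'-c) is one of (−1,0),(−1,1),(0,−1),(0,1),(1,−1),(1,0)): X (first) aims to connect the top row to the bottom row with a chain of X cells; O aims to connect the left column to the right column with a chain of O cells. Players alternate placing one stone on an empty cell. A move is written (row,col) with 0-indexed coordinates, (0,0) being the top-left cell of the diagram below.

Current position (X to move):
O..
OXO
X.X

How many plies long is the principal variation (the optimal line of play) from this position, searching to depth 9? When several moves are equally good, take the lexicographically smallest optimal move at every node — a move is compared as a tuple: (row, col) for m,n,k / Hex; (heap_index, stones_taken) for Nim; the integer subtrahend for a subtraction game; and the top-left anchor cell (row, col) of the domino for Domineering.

PV length from [O../OXO/X.X]: 1 ply

ply 1, X at O../OXO/X.X | (0,1)=+1→OX./OXO/X.X*; (0,2)=+1→O.X/OXO/X.X; (2,1)=+1→O../OXO/XXX
ply 2: OX./OXO/X.X is terminal -1 (O); from O../OXO/X.X depth 9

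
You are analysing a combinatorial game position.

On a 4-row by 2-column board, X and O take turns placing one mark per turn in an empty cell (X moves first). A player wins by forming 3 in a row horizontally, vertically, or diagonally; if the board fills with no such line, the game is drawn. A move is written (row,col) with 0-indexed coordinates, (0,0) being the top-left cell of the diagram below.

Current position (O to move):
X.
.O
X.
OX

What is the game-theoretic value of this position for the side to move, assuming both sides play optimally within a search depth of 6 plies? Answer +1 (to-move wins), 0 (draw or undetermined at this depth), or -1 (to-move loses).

p1 O@[X./.O/X./OX]: (0,1)[XO/.O/X./OX]-1 (1,0)[X./OO/X./OX]+0* (2,1)[X./.O/XO/OX]-1
p2 X@[X./OO/X./OX]: (0,1)[XX/OO/X./OX]+0* (2,1)[X./OO/XX/OX]+0
p3 O@[XX/OO/X./OX]: (2,1)[XX/OO/XO/OX]+0*
p4 X@[XX/OO/XO/OX] terminal +0; root [X./.O/X./OX] d6

value(X./.O/X./OX, O) = 0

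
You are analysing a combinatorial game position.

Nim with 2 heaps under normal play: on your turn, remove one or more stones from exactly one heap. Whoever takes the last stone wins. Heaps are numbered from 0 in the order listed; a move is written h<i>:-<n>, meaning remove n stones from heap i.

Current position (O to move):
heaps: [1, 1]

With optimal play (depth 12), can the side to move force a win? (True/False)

O winning at [(1,1)]: False

ply 1, O at (1,1) | h0:-1=-1→(0,1)*; h1:-1=-1→(1,0)
ply 2, X at (0,1) | h1:-1=+1→(0,0)*
ply 3: (0,0) is terminal -1 (O); from (1,1) depth 12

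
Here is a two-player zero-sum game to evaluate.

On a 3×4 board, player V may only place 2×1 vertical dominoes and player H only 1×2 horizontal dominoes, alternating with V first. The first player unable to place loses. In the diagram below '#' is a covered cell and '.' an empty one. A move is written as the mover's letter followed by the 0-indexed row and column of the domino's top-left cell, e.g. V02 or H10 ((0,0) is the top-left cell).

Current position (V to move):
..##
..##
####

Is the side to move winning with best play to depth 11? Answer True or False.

V winning at [..##/..##/####]: True

ply 1, V at ..##/..##/#### | V00=+1→#.##/#.##/####*; V01=+1→.###/.###/####
ply 2: #.##/#.##/#### is terminal -1 (H); from ..##/..##/#### depth 11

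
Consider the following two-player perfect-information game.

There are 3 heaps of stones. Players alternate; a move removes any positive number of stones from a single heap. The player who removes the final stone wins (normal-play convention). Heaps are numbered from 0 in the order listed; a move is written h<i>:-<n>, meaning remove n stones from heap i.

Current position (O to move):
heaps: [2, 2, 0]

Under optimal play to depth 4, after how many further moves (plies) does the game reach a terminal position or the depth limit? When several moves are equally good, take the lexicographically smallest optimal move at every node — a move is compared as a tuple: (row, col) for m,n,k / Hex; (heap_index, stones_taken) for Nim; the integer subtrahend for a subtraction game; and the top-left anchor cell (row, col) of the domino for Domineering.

PV length from [(2,2,0)]: 4 plies

[(2,2,0)] O move#1: h0:-1:-1/(1,2,0)*, h0:-2:-1/(0,2,0), h1:-1:-1/(2,1,0), h1:-2:-1/(2,0,0)
[(1,2,0)] X move#2: h0:-1:-1/(0,2,0), h1:-1:+1/(1,1,0)*, h1:-2:-1/(1,0,0)
[(1,1,0)] O move#3: h0:-1:-1/(0,1,0)*, h1:-1:-1/(1,0,0)
[(0,1,0)] X move#4: h1:-1:+1/(0,0,0)*
[(0,0,0)] end (terminal -1, O#5); searched (2,2,0) to 4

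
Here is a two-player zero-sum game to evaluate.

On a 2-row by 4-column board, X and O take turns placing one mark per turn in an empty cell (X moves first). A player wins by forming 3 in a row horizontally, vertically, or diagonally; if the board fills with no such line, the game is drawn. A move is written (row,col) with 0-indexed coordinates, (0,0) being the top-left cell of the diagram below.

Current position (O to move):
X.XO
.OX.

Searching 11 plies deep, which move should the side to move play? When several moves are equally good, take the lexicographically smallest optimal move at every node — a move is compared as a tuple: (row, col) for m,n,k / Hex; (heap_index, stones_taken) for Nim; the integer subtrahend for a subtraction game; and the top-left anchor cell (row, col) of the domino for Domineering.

ply 1, O at X.XO/.OX. | (0,1)=+0→XOXO/.OX.*; (1,0)=-1→X.XO/OOX.; (1,3)=-1→X.XO/.OXO
ply 2, X at XOXO/.OX. | (1,0)=+0→XOXO/XOX.*; (1,3)=+0→XOXO/.OXX
ply 3, O at XOXO/XOX. | (1,3)=+0→XOXO/XOXO*
ply 4: XOXO/XOXO is terminal +0 (X); from X.XO/.OX. depth 11

O's best at [X.XO/.OX.]: (0,1)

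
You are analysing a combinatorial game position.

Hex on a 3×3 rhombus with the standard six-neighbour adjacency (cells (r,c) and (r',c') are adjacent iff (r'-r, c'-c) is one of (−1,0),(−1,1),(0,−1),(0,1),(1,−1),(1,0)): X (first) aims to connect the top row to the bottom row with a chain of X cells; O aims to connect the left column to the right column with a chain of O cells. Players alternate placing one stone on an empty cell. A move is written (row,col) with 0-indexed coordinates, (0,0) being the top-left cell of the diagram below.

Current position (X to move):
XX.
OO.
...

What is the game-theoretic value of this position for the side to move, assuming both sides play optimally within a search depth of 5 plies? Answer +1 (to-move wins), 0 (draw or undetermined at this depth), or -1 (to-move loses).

value(XX./OO./..., X) = -1

p1 X@[XX./OO./...]: (0,2)[XXX/OO./...]-1* (1,2)[XX./OOX/...]-1 (2,0)[XX./OO./X..]-1 (2,1)[XX./OO./.X.]-1 (2,2)[XX./OO./..X]-1
p2 O@[XXX/OO./...]: (1,2)[XXX/OOO/...]+1* (2,0)[XXX/OO./O..]-1 (2,1)[XXX/OO./.O.]+1 (2,2)[XXX/OO./..O]+1
p3 X@[XXX/OOO/...] terminal -1; root [XX./OO./...] d5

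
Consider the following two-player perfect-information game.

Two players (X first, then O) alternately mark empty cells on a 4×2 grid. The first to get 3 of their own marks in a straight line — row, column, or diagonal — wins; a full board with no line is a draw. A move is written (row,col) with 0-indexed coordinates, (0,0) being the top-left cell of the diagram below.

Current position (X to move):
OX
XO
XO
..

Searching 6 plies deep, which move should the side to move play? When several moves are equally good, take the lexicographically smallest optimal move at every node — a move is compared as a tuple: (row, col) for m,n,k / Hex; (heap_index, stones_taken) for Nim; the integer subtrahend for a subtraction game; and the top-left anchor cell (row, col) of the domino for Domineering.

ply 1, X at OX/XO/XO/.. | (3,0)=+1→OX/XO/XO/X.*; (3,1)=+0→OX/XO/XO/.X
ply 2: OX/XO/XO/X. is terminal -1 (O); from OX/XO/XO/.. depth 6

X's best at [OX/XO/XO/..]: (3,0)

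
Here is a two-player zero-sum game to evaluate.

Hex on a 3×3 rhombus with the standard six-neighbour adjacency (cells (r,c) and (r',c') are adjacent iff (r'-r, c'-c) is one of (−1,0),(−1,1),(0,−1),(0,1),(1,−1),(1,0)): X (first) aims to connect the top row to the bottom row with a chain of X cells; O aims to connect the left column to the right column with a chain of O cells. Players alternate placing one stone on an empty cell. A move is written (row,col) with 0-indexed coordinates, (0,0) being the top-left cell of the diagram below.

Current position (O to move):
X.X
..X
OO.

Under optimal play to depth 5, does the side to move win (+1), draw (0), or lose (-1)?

value(X.X/..X/OO., O) = +1

p1 O@[X.X/..X/OO.]: (0,1)[XOX/..X/OO.]-1 (1,0)[X.X/O.X/OO.]-1 (1,1)[X.X/.OX/OO.]-1 (2,2)[X.X/..X/OOO]+1*
p2 X@[X.X/..X/OOO] terminal -1; root [X.X/..X/OO.] d5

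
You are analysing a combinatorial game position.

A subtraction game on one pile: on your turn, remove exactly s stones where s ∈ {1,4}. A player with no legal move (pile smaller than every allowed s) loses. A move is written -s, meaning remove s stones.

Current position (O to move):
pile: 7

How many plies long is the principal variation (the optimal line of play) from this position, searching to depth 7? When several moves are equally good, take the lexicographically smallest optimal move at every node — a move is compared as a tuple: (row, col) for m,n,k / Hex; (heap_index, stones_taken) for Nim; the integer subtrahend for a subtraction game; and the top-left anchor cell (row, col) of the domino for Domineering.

[7] O move#1: -1:-1/6*, -4:-1/3
[6] X move#2: -1:+1/5*, -4:+1/2
[5] O move#3: -1:-1/4*, -4:-1/1
[4] X move#4: -1:-1/3, -4:+1/0*
[0] end (terminal -1, O#5); searched 7 to 7

PV length from [7]: 4 plies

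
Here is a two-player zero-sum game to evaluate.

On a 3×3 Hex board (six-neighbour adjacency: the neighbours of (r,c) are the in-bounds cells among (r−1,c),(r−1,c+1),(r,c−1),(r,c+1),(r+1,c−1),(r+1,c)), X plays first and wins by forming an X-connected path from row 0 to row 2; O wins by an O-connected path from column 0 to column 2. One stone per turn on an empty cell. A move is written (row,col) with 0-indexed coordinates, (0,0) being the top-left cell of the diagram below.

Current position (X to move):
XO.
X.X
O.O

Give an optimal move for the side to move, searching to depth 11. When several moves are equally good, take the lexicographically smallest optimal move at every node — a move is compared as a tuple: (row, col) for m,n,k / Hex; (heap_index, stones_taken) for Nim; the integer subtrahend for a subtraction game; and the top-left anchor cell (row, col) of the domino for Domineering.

X's best at [XO./X.X/O.O]: (2,1)

p1 X@[XO./X.X/O.O]: (0,2)[XOX/X.X/O.O]-1 (1,1)[XO./XXX/O.O]-1 (2,1)[XO./X.X/OXO]+1*
p2 O@[XO./X.X/OXO]: (0,2)[XOO/X.X/OXO]-1* (1,1)[XO./XOX/OXO]-1
p3 X@[XOO/X.X/OXO]: (1,1)[XOO/XXX/OXO]+1*
p4 O@[XOO/XXX/OXO] terminal -1; root [XO./X.X/O.O] d11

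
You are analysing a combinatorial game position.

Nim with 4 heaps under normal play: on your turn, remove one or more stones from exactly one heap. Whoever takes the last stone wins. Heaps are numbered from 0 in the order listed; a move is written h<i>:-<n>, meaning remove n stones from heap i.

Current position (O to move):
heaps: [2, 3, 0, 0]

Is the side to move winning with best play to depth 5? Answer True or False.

ply 1, O at (2,3,0,0) | h0:-1=-1→(1,3,0,0); h0:-2=-1→(0,3,0,0); h1:-1=+1→(2,2,0,0)*; h1:-2=-1→(2,1,0,0); h1:-3=-1→(2,0,0,0)
ply 2, X at (2,2,0,0) | h0:-1=-1→(1,2,0,0)*; h0:-2=-1→(0,2,0,0); h1:-1=-1→(2,1,0,0); h1:-2=-1→(2,0,0,0)
ply 3, O at (1,2,0,0) | h0:-1=-1→(0,2,0,0); h1:-1=+1→(1,1,0,0)*; h1:-2=-1→(1,0,0,0)
ply 4, X at (1,1,0,0) | h0:-1=-1→(0,1,0,0)*; h1:-1=-1→(1,0,0,0)
ply 5, O at (0,1,0,0) | h1:-1=+1→(0,0,0,0)*
ply 6: (0,0,0,0) is terminal -1 (X); from (2,3,0,0) depth 5

O winning at [(2,3,0,0)]: True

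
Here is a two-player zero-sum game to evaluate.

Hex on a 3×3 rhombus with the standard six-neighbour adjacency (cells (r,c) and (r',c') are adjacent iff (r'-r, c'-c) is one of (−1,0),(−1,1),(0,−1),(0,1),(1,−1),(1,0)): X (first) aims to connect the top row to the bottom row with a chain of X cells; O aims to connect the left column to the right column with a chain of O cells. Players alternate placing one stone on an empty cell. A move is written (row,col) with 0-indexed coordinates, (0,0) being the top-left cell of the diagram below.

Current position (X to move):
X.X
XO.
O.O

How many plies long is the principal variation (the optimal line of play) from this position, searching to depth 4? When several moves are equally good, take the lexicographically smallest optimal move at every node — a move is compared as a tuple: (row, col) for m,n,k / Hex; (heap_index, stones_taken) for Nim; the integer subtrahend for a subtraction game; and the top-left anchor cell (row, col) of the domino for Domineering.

PV length from [X.X/XO./O.O]: 2 plies

[X.X/XO./O.O] X move#1: (0,1):-1/XXX/XO./O.O*, (1,2):-1/X.X/XOX/O.O, (2,1):-1/X.X/XO./OXO
[XXX/XO./O.O] O move#2: (1,2):+1/XXX/XOO/O.O*, (2,1):+1/XXX/XO./OOO
[XXX/XOO/O.O] end (terminal -1, X#3); searched X.X/XO./O.O to 4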